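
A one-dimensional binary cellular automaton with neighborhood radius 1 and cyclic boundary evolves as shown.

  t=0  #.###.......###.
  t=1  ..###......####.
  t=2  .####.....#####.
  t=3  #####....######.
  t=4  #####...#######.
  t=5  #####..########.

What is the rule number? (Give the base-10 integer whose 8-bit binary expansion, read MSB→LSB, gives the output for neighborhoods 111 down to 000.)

202

  ### -> #   bit 7 = 1  t=0,i=3
  ##. -> #   bit 6 = 1  t=0,i=4
  #.# -> .   bit 5 = 0  t=0,i=1
  #.. -> .   bit 4 = 0  t=0,i=5
  .## -> #   bit 3 = 1  t=0,i=2
  .#. -> .   bit 2 = 0  t=0,i=0
  ..# -> #   bit 1 = 1  t=0,i=11
  ... -> .   bit 0 = 0  t=0,i=6
  bits 11001010 = 202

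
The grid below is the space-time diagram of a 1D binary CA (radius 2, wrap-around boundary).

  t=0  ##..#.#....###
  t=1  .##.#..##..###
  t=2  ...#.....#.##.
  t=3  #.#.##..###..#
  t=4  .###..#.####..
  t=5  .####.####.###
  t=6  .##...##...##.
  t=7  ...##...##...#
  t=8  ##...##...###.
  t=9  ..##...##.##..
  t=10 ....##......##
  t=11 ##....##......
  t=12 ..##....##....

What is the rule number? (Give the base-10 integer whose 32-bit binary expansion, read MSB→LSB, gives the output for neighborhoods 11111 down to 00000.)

  ##### -> #   bit 31 = 1  t=0,i=13
  ####. -> .   bit 30 = 0  t=0,i=0
  ###.# -> .   bit 29 = 0  t=1,i=13
  ###.. -> #   bit 28 = 1  t=0,i=1
  ##.## -> .   bit 27 = 0  t=1,i=0
  ##.#. -> #   bit 26 = 1  t=1,i=3
  ##..# -> #   bit 25 = 1  t=0,i=2
  ##... -> #   bit 24 = 1  t=2,i=13
  #.### -> #   bit 23 = 1  t=4,i=8
  #.##. -> .   bit 22 = 0  t=1,i=1
  #.#.# -> #   bit 21 = 1  t=3,i=2
  #.#.. -> .   bit 20 = 0  t=0,i=6
  #..## -> .   bit 19 = 0  t=1,i=6
  #..#. -> .   bit 18 = 0  t=0,i=3
  #...# -> #   bit 17 = 1  t=4,i=13
  #.... -> #   bit 16 = 1  t=0,i=8
  .#### -> #   bit 15 = 1  t=0,i=12
  .###. -> #   bit 14 = 1  t=1,i=12
  .##.# -> .   bit 13 = 0  t=1,i=2
  .##.. -> .   bit 12 = 0  t=1,i=8
  .#.## -> #   bit 11 = 1  t=2,i=10
  .#.#. -> .   bit 10 = 0  t=0,i=5
  .#..# -> .   bit 9 = 0  t=1,i=5
  .#... -> #   bit 8 = 1  t=0,i=7
  ..### -> #   bit 7 = 1  t=0,i=11
  ..##. -> .   bit 6 = 0  t=1,i=7
  ..#.# -> #   bit 5 = 1  t=0,i=4
  ..#.. -> .   bit 4 = 0  t=2,i=3
  ...## -> .   bit 3 = 0  t=0,i=10
  ...#. -> #   bit 2 = 1  t=2,i=2
  ....# -> .   bit 1 = 0  t=0,i=9
  ..... -> .   bit 0 = 0  t=2,i=6
  bits 10010111101000111100100110100100 = 2544093604

2544093604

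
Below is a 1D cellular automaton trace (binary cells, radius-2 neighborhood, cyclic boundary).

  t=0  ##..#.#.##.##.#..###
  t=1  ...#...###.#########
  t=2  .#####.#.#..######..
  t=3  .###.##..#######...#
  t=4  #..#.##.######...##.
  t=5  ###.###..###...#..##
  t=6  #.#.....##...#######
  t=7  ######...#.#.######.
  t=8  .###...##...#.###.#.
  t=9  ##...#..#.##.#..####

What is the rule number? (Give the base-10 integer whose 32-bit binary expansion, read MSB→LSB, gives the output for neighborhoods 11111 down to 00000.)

2757737365

  #####|#  b31=1 t=0,i=19
  ####.|.  b30=0 t=0,i=0
  ###.#|#  b29=1 t=1,i=9
  ###..|.  b28=0 t=0,i=1
  ##.##|.  b27=0 t=0,i=10
  ##.#.|#  b26=1 t=0,i=13
  ##..#|.  b25=0 t=0,i=2
  ##...|.  b24=0 t=1,i=0
  #.###|.  b23=0 t=1,i=11
  #.##.|#  b22=1 t=0,i=8
  #.#.#|.  b21=0 t=0,i=6
  #.#..|#  b20=1 t=0,i=14
  #..##|#  b19=1 t=0,i=16
  #..#.|#  b18=1 t=0,i=3
  #...#|#  b17=1 t=1,i=1
  #....|#  b16=1 t=6,i=4
  .####|#  b15=1 t=0,i=18
  .###.|.  b14=0 t=1,i=8
  .##.#|#  b13=1 t=0,i=9
  .##..|#  b12=1 t=3,i=6
  .#.##|#  b11=1 t=0,i=7
  .#.#.|.  b10=0 t=0,i=5
  .#..#|#  b9=1 t=0,i=15
  .#...|#  b8=1 t=1,i=4
  ..###|#  b7=1 t=0,i=17
  ..##.|.  b6=0 t=4,i=17
  ..#.#|.  b5=0 t=0,i=4
  ..#..|#  b4=1 t=1,i=3
  ...##|.  b3=0 t=1,i=6
  ...#.|#  b2=1 t=1,i=2
  ....#|.  b1=0 t=6,i=6
  .....|#  b0=1 t=6,i=5
  bits 10100100010111111011101110010101 = 2757737365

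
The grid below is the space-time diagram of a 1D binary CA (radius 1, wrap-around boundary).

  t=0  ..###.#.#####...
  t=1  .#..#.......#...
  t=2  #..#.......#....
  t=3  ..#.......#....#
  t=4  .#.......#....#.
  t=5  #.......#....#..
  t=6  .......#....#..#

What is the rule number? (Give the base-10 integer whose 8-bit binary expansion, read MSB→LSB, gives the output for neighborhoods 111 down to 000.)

66

  nb ###: next=.  (t=0,i=3, bit7=0)
  nb ##.: next=#  (t=0,i=4, bit6=1)
  nb #.#: next=.  (t=0,i=5, bit5=0)
  nb #..: next=.  (t=0,i=13, bit4=0)
  nb .##: next=.  (t=0,i=2, bit3=0)
  nb .#.: next=.  (t=0,i=6, bit2=0)
  nb ..#: next=#  (t=0,i=1, bit1=1)
  nb ...: next=.  (t=0,i=0, bit0=0)
  bits 01000010 = 66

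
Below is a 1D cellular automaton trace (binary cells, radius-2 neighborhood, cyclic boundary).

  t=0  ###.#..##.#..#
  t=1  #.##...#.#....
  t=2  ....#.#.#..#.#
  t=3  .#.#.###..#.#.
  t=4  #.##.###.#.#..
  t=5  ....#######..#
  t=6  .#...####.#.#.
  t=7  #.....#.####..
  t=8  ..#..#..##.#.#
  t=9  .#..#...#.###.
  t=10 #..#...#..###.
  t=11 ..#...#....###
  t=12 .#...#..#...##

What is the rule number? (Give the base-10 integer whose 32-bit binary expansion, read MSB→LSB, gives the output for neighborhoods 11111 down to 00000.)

  #####|#  b31=1 t=5,i=6
  ####.|.  b30=0 t=0,i=1
  ###.#|#  b29=1 t=0,i=2
  ###..|#  b28=1 t=3,i=7
  ##.##|#  b27=1 t=4,i=4
  ##.#.|#  b26=1 t=0,i=3
  ##..#|.  b25=0 t=3,i=8
  ##...|#  b24=1 t=1,i=4
  #.###|#  b23=1 t=3,i=5
  #.##.|.  b22=0 t=1,i=2
  #.#.#|#  b21=1 t=2,i=6
  #.#..|.  b20=0 t=0,i=4
  #..##|.  b19=0 t=0,i=6
  #..#.|#  b18=1 t=2,i=10
  #...#|.  b17=0 t=1,i=5
  #....|#  b16=1 t=1,i=11
  .####|#  b15=1 t=0,i=0
  .###.|#  b14=1 t=3,i=6
  .##.#|.  b13=0 t=0,i=8
  .##..|.  b12=0 t=1,i=3
  .#.##|.  b11=0 t=1,i=1
  .#.#.|#  b10=1 t=1,i=8
  .#..#|.  b9=0 t=0,i=5
  .#...|.  b8=0 t=1,i=10
  ..###|.  b7=0 t=0,i=13
  ..##.|#  b6=1 t=0,i=7
  ..#.#|.  b5=0 t=1,i=0
  ..#..|.  b4=0 t=5,i=13
  ...##|.  b3=0 t=5,i=3
  ...#.|#  b2=1 t=1,i=6
  ....#|.  b1=0 t=1,i=12
  .....|.  b0=0 t=7,i=3
  bits 10111101101001011100010001000100 = 3181757508

3181757508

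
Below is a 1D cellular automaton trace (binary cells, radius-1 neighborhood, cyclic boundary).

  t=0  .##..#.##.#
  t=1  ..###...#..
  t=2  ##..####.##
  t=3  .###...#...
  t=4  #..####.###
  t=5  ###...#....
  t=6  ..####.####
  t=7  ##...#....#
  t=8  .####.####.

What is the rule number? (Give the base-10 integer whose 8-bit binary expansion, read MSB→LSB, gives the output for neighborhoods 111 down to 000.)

  ###|.  b7=0 t=1,i=3
  ##.|#  b6=1 t=0,i=2
  #.#|.  b5=0 t=0,i=0
  #..|#  b4=1 t=0,i=3
  .##|.  b3=0 t=0,i=1
  .#.|.  b2=0 t=0,i=5
  ..#|#  b1=1 t=0,i=4
  ...|#  b0=1 t=1,i=0
  bits 01010011 = 83

83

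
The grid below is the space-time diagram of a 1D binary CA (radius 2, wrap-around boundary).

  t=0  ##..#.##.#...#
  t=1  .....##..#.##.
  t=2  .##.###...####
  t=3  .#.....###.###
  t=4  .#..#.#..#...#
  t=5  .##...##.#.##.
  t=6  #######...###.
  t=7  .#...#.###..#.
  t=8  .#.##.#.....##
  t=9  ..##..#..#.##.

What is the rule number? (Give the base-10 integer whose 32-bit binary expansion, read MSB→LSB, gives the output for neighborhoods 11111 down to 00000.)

  #####|.  b31=0 t=6,i=2
  ####.|#  b30=1 t=2,i=12
  ###.#|#  b29=1 t=2,i=13
  ###..|.  b28=0 t=0,i=1
  ##.##|.  b27=0 t=2,i=0
  ##.#.|.  b26=0 t=0,i=8
  ##..#|.  b25=0 t=0,i=2
  ##...|#  b24=1 t=1,i=13
  #.###|.  b23=0 t=2,i=4
  #.##.|#  b22=1 t=0,i=6
  #.#.#|.  b21=0 t=5,i=9
  #.#..|#  b20=1 t=0,i=9
  #..##|#  b19=1 t=5,i=0
  #..#.|.  b18=0 t=0,i=3
  #...#|#  b17=1 t=0,i=11
  #....|.  b16=0 t=1,i=0
  .####|#  b15=1 t=2,i=11
  .###.|.  b14=0 t=0,i=0
  .##.#|.  b13=0 t=0,i=7
  .##..|#  b12=1 t=1,i=6
  .#.##|#  b11=1 t=0,i=5
  .#.#.|.  b10=0 t=4,i=0
  .#..#|#  b9=1 t=4,i=2
  .#...|.  b8=0 t=0,i=10
  ..###|.  b7=0 t=0,i=13
  ..##.|#  b6=1 t=1,i=5
  ..#.#|.  b5=0 t=0,i=4
  ..#..|#  b4=1 t=4,i=9
  ...##|#  b3=1 t=0,i=12
  ...#.|#  b2=1 t=4,i=12
  ....#|.  b1=0 t=1,i=3
  .....|#  b0=1 t=1,i=1
  bits 01100001010110101001101001011101 = 1633327709

1633327709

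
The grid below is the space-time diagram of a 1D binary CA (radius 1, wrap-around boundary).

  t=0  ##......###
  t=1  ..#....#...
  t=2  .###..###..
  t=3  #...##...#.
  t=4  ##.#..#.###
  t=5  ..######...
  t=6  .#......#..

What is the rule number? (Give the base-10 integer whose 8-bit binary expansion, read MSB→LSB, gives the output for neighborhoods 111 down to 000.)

54

  ### -> .   bit 7 = 0  t=0,i=0
  ##. -> .   bit 6 = 0  t=0,i=1
  #.# -> #   bit 5 = 1  t=3,i=10
  #.. -> #   bit 4 = 1  t=0,i=2
  .## -> .   bit 3 = 0  t=0,i=8
  .#. -> #   bit 2 = 1  t=1,i=2
  ..# -> #   bit 1 = 1  t=0,i=7
  ... -> .   bit 0 = 0  t=0,i=3
  bits 00110110 = 54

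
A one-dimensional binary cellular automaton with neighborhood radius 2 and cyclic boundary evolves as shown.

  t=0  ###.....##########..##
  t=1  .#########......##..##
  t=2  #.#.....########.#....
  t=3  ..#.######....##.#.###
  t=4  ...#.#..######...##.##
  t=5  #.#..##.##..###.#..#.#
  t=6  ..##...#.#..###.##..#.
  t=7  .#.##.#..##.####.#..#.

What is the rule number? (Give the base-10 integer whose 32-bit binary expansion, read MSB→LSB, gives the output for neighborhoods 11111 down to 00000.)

  ##### -> .   bit 31 = 0  t=0,i=0
  ####. -> #   bit 30 = 1  t=0,i=1
  ###.# -> #   bit 29 = 1  t=2,i=15
  ###.. -> #   bit 28 = 1  t=0,i=2
  ##.## -> #   bit 27 = 1  t=1,i=0
  ##.#. -> .   bit 26 = 0  t=2,i=16
  ##..# -> .   bit 25 = 0  t=0,i=18
  ##... -> #   bit 24 = 1  t=0,i=3
  #.### -> .   bit 23 = 0  t=1,i=1
  #.##. -> .   bit 22 = 0  t=4,i=20
  #.#.# -> #   bit 21 = 1  t=3,i=17
  #.#.. -> #   bit 20 = 1  t=2,i=2
  #..## -> .   bit 19 = 0  t=0,i=19
  #..#. -> .   bit 18 = 0  t=3,i=1
  #...# -> .   bit 17 = 0  t=4,i=1
  #.... -> #   bit 16 = 1  t=0,i=4
  .#### -> #   bit 15 = 1  t=0,i=9
  .###. -> #   bit 14 = 1  t=3,i=20
  .##.# -> .   bit 13 = 0  t=1,i=21
  .##.. -> #   bit 12 = 1  t=1,i=17
  .#.## -> #   bit 11 = 1  t=3,i=3
  .#.#. -> .   bit 10 = 0  t=2,i=1
  .#..# -> #   bit 9 = 1  t=4,i=6
  .#... -> .   bit 8 = 0  t=2,i=3
  ..### -> #   bit 7 = 1  t=0,i=8
  ..##. -> .   bit 6 = 0  t=1,i=16
  ..#.# -> .   bit 5 = 0  t=2,i=0
  ..#.. -> #   bit 4 = 1  t=6,i=20
  ...## -> #   bit 3 = 1  t=0,i=7
  ...#. -> #   bit 2 = 1  t=2,i=21
  ....# -> #   bit 1 = 1  t=0,i=6
  ..... -> #   bit 0 = 1  t=0,i=5
  bits 01111001001100011101101010011111 = 2033310367

2033310367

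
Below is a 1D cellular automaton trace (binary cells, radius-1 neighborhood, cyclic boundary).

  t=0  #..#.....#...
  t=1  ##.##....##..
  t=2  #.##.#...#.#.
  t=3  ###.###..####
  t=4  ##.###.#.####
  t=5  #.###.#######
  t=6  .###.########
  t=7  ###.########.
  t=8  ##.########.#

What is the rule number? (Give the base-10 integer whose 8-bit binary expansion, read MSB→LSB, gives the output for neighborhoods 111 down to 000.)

188

  ### -> #   bit 7 = 1  t=3,i=0
  ##. -> .   bit 6 = 0  t=1,i=1
  #.# -> #   bit 5 = 1  t=1,i=2
  #.. -> #   bit 4 = 1  t=0,i=1
  .## -> #   bit 3 = 1  t=1,i=0
  .#. -> #   bit 2 = 1  t=0,i=0
  ..# -> .   bit 1 = 0  t=0,i=2
  ... -> .   bit 0 = 0  t=0,i=5
  bits 10111100 = 188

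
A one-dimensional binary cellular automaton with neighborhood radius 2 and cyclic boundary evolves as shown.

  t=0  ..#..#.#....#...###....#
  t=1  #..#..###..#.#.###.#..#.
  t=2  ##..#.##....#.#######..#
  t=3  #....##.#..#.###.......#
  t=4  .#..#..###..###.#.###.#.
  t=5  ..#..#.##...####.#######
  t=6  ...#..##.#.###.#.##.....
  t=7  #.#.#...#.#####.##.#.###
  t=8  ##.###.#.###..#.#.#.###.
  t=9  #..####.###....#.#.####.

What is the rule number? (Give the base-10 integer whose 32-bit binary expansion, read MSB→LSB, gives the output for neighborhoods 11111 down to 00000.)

  #####|.  b31=0 t=2,i=16
  ####.|.  b30=0 t=2,i=19
  ###.#|#  b29=1 t=1,i=17
  ###..|.  b28=0 t=0,i=18
  ##.##|.  b27=0 t=5,i=16
  ##.#.|#  b26=1 t=1,i=18
  ##..#|.  b25=0 t=1,i=9
  ##...|#  b24=1 t=0,i=19
  #.###|#  b23=1 t=1,i=15
  #.##.|#  b22=1 t=2,i=6
  #.#.#|.  b21=0 t=1,i=13
  #.#..|#  b20=1 t=0,i=7
  #..##|.  b19=0 t=1,i=5
  #..#.|.  b18=0 t=0,i=1
  #...#|.  b17=0 t=0,i=14
  #....|.  b16=0 t=0,i=9
  .####|#  b15=1 t=2,i=15
  .###.|#  b14=1 t=0,i=17
  .##.#|.  b13=0 t=3,i=6
  .##..|.  b12=0 t=2,i=7
  .#.##|#  b11=1 t=1,i=14
  .#.#.|#  b10=1 t=0,i=6
  .#..#|#  b9=1 t=0,i=0
  .#...|#  b8=1 t=0,i=8
  ..###|#  b7=1 t=0,i=16
  ..##.|.  b6=0 t=3,i=5
  ..#.#|.  b5=0 t=0,i=5
  ..#..|.  b4=0 t=0,i=2
  ...##|#  b3=1 t=0,i=15
  ...#.|#  b2=1 t=0,i=11
  ....#|.  b1=0 t=0,i=10
  .....|#  b0=1 t=3,i=18
  bits 00100101110100001100111110001101 = 634441613

634441613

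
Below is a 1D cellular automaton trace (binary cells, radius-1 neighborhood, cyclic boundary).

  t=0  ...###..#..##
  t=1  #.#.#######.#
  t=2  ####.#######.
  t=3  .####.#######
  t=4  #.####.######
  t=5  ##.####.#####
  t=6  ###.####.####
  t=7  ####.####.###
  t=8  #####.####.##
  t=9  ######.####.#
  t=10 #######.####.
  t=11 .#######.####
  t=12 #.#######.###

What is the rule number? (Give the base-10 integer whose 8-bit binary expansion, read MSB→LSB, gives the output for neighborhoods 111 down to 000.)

246

  ###|#  b7=1 t=0,i=4
  ##.|#  b6=1 t=0,i=5
  #.#|#  b5=1 t=1,i=1
  #..|#  b4=1 t=0,i=0
  .##|.  b3=0 t=0,i=3
  .#.|#  b2=1 t=0,i=8
  ..#|#  b1=1 t=0,i=2
  ...|.  b0=0 t=0,i=1
  bits 11110110 = 246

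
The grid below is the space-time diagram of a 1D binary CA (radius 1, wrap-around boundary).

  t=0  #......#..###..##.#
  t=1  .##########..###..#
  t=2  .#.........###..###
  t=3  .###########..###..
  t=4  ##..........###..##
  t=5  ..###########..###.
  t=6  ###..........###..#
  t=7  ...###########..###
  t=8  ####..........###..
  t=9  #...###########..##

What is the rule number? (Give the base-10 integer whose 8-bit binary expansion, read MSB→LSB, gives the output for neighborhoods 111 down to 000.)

  nb ###: next=.  (t=0,i=11, bit7=0)
  nb ##.: next=.  (t=0,i=0, bit6=0)
  nb #.#: next=.  (t=0,i=17, bit5=0)
  nb #..: next=#  (t=0,i=1, bit4=1)
  nb .##: next=#  (t=0,i=10, bit3=1)
  nb .#.: next=#  (t=0,i=7, bit2=1)
  nb ..#: next=#  (t=0,i=6, bit1=1)
  nb ...: next=#  (t=0,i=2, bit0=1)
  bits 00011111 = 31

31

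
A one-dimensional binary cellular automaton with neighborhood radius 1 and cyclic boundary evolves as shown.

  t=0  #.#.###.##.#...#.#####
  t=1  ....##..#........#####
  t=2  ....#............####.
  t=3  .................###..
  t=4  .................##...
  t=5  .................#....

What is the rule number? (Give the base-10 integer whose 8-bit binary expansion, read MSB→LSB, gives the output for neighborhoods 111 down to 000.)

136

  ### -> #   bit 7 = 1  t=0,i=5
  ##. -> .   bit 6 = 0  t=0,i=0
  #.# -> .   bit 5 = 0  t=0,i=1
  #.. -> .   bit 4 = 0  t=0,i=12
  .## -> #   bit 3 = 1  t=0,i=4
  .#. -> .   bit 2 = 0  t=0,i=2
  ..# -> .   bit 1 = 0  t=0,i=14
  ... -> .   bit 0 = 0  t=0,i=13
  bits 10001000 = 136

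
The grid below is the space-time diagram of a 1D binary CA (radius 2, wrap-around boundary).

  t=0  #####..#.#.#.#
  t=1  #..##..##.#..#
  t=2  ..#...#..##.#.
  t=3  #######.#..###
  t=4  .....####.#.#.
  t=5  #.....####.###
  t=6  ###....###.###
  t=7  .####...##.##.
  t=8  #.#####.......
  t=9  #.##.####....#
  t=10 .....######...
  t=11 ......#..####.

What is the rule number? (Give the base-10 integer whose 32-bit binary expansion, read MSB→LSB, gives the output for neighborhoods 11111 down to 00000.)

1973142836

  [31] ##### => .  t=0,i=1
  [30] ####. => #  t=0,i=3
  [29] ###.# => #  t=3,i=6
  [28] ###.. => #  t=0,i=4
  [27] ##.## => .  t=5,i=10
  [26] ##.#. => #  t=1,i=9
  [25] ##..# => .  t=0,i=5
  [24] ##... => #  t=5,i=1
  [23] #.### => #  t=0,i=13
  [22] #.##. => .  t=7,i=11
  [21] #.#.# => .  t=0,i=9
  [20] #.#.. => #  t=1,i=10
  [19] #..## => #  t=1,i=2
  [18] #..#. => .  t=0,i=6
  [17] #...# => #  t=2,i=0
  [16] #.... => #  t=4,i=0
  [15] .#### => #  t=0,i=0
  [14] .###. => #  t=6,i=8
  [13] .##.# => .  t=1,i=8
  [12] .##.. => .  t=1,i=0
  [11] .#.## => .  t=0,i=12
  [10] .#.#. => #  t=0,i=8
  [9] .#..# => .  t=1,i=11
  [8] .#... => #  t=2,i=3
  [7] ..### => .  t=3,i=11
  [6] ..##. => .  t=1,i=3
  [5] ..#.# => #  t=0,i=7
  [4] ..#.. => #  t=2,i=2
  [3] ...## => .  t=4,i=4
  [2] ...#. => #  t=2,i=1
  [1] ....# => .  t=4,i=3
  [0] ..... => .  t=4,i=1
  bits 01110101100110111100010100110100 = 1973142836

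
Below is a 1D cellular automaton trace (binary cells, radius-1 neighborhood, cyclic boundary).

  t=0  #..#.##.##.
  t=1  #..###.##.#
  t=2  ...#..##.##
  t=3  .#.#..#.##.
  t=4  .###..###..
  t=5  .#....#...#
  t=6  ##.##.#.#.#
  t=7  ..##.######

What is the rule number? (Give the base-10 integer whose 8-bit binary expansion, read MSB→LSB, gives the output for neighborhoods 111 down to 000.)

45

  ###|.  b7=0 t=1,i=4
  ##.|.  b6=0 t=0,i=6
  #.#|#  b5=1 t=0,i=4
  #..|.  b4=0 t=0,i=1
  .##|#  b3=1 t=0,i=5
  .#.|#  b2=1 t=0,i=0
  ..#|.  b1=0 t=0,i=2
  ...|#  b0=1 t=2,i=1
  bits 00101101 = 45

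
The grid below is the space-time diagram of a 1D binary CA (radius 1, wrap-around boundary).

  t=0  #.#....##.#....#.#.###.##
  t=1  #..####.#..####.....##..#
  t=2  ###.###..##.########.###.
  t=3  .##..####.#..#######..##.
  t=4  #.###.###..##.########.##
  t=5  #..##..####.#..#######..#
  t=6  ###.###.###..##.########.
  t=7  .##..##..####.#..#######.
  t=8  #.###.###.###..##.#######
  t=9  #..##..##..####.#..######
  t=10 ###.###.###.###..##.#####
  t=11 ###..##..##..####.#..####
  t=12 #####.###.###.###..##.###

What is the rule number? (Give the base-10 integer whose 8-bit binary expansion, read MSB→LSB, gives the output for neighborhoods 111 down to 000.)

  nb ###: next=#  (t=0,i=20, bit7=1)
  nb ##.: next=#  (t=0,i=0, bit6=1)
  nb #.#: next=.  (t=0,i=1, bit5=0)
  nb #..: next=#  (t=0,i=3, bit4=1)
  nb .##: next=.  (t=0,i=7, bit3=0)
  nb .#.: next=.  (t=0,i=2, bit2=0)
  nb ..#: next=#  (t=0,i=6, bit1=1)
  nb ...: next=#  (t=0,i=4, bit0=1)
  bits 11010011 = 211

211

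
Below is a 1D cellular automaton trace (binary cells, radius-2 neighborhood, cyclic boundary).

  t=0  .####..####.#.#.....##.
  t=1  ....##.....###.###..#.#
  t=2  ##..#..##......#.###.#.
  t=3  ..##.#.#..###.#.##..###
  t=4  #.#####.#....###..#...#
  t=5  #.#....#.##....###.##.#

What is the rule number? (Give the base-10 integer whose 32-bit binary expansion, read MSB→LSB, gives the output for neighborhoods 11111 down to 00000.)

380055365

  [31] ##### => .  t=4,i=4
  [30] ####. => .  t=0,i=3
  [29] ###.# => .  t=0,i=10
  [28] ###.. => #  t=0,i=4
  [27] ##.## => .  t=1,i=14
  [26] ##.#. => #  t=0,i=11
  [25] ##..# => #  t=0,i=5
  [24] ##... => .  t=1,i=6
  [23] #.### => #  t=1,i=15
  [22] #.##. => .  t=2,i=0
  [21] #.#.# => #  t=0,i=12
  [20] #.#.. => .  t=0,i=14
  [19] #..## => .  t=0,i=0
  [18] #..#. => #  t=1,i=19
  [17] #...# => #  t=4,i=20
  [16] #.... => #  t=0,i=16
  [15] .#### => .  t=0,i=2
  [14] .###. => .  t=1,i=12
  [13] .##.# => #  t=3,i=3
  [12] .##.. => .  t=0,i=21
  [11] .#.## => #  t=2,i=16
  [10] .#.#. => #  t=0,i=13
  [9] .#..# => #  t=2,i=5
  [8] .#... => #  t=0,i=15
  [7] ..### => .  t=0,i=1
  [6] ..##. => #  t=0,i=20
  [5] ..#.# => .  t=1,i=20
  [4] ..#.. => .  t=2,i=4
  [3] ...## => .  t=0,i=19
  [2] ...#. => #  t=2,i=14
  [1] ....# => .  t=0,i=18
  [0] ..... => #  t=0,i=17
  bits 00010110101001110010111101000101 = 380055365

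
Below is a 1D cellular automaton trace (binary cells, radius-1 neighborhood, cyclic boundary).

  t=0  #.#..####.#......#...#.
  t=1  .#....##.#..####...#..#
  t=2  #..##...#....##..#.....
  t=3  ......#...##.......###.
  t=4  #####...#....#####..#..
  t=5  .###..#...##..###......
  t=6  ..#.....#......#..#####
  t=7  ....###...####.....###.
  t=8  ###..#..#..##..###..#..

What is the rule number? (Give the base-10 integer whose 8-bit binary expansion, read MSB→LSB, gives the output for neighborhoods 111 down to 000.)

161

  ###|#  b7=1 t=0,i=6
  ##.|.  b6=0 t=0,i=8
  #.#|#  b5=1 t=0,i=1
  #..|.  b4=0 t=0,i=3
  .##|.  b3=0 t=0,i=5
  .#.|.  b2=0 t=0,i=0
  ..#|.  b1=0 t=0,i=4
  ...|#  b0=1 t=0,i=12
  bits 10100001 = 161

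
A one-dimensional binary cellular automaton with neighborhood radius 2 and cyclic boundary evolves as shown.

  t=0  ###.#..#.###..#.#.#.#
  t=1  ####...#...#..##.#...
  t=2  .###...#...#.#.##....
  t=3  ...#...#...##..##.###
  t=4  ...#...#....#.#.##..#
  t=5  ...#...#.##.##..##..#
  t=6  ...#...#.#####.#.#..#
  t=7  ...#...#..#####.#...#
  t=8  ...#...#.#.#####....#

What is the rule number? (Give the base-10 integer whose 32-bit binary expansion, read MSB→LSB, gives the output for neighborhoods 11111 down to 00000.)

4232688691

  [31] ##### => #  t=6,i=11
  [30] ####. => #  t=0,i=1
  [29] ###.# => #  t=0,i=2
  [28] ###.. => #  t=0,i=11
  [27] ##.## => #  t=3,i=17
  [26] ##.#. => #  t=0,i=3
  [25] ##..# => .  t=0,i=12
  [24] ##... => .  t=1,i=4
  [23] #.### => .  t=0,i=9
  [22] #.##. => #  t=2,i=15
  [21] #.#.# => .  t=0,i=16
  [20] #.#.. => .  t=0,i=4
  [19] #..## => #  t=1,i=13
  [18] #..#. => .  t=0,i=6
  [17] #...# => .  t=1,i=5
  [16] #.... => #  t=2,i=18
  [15] .#### => #  t=0,i=0
  [14] .###. => .  t=0,i=10
  [13] .##.# => #  t=1,i=15
  [12] .##.. => #  t=2,i=16
  [11] .#.## => .  t=0,i=8
  [10] .#.#. => #  t=0,i=15
  [9] .#..# => .  t=0,i=5
  [8] .#... => .  t=1,i=8
  [7] ..### => .  t=1,i=0
  [6] ..##. => .  t=1,i=14
  [5] ..#.# => #  t=0,i=7
  [4] ..#.. => #  t=1,i=7
  [3] ...## => .  t=1,i=20
  [2] ...#. => .  t=1,i=6
  [1] ....# => #  t=2,i=20
  [0] ..... => #  t=2,i=19
  bits 11111100010010011011010000110011 = 4232688691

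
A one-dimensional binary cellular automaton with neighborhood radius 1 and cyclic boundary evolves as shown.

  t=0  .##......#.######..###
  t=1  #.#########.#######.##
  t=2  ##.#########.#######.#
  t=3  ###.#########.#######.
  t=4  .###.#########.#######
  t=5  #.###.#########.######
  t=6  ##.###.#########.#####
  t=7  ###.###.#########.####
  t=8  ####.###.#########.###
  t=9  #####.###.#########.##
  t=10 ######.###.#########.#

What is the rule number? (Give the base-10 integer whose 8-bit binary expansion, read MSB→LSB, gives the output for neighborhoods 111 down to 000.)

  ### -> #   bit 7 = 1  t=0,i=12
  ##. -> #   bit 6 = 1  t=0,i=2
  #.# -> #   bit 5 = 1  t=0,i=0
  #.. -> #   bit 4 = 1  t=0,i=3
  .## -> .   bit 3 = 0  t=0,i=1
  .#. -> #   bit 2 = 1  t=0,i=9
  ..# -> #   bit 1 = 1  t=0,i=8
  ... -> #   bit 0 = 1  t=0,i=4
  bits 11110111 = 247

247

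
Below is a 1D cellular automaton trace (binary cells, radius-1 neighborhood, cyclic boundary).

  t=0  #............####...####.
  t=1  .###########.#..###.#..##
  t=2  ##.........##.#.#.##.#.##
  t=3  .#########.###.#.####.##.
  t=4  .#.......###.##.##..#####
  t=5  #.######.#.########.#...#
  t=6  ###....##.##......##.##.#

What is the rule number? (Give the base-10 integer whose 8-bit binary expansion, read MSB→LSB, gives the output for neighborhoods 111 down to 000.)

  [7] ### => .  t=0,i=14
  [6] ##. => #  t=0,i=16
  [5] #.# => #  t=0,i=24
  [4] #.. => #  t=0,i=1
  [3] .## => #  t=0,i=13
  [2] .#. => .  t=0,i=0
  [1] ..# => .  t=0,i=12
  [0] ... => #  t=0,i=2
  bits 01111001 = 121

121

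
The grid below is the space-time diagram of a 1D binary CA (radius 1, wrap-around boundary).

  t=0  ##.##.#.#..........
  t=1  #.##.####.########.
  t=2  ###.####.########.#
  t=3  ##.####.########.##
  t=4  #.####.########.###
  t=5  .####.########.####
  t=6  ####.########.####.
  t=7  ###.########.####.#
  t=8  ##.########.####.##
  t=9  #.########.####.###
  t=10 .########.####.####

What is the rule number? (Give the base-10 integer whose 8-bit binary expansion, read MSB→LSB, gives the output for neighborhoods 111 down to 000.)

  nb ###: next=#  (t=1,i=6, bit7=1)
  nb ##.: next=.  (t=0,i=1, bit6=0)
  nb #.#: next=#  (t=0,i=2, bit5=1)
  nb #..: next=.  (t=0,i=9, bit4=0)
  nb .##: next=#  (t=0,i=0, bit3=1)
  nb .#.: next=#  (t=0,i=6, bit2=1)
  nb ..#: next=.  (t=0,i=18, bit1=0)
  nb ...: next=#  (t=0,i=10, bit0=1)
  bits 10101101 = 173

173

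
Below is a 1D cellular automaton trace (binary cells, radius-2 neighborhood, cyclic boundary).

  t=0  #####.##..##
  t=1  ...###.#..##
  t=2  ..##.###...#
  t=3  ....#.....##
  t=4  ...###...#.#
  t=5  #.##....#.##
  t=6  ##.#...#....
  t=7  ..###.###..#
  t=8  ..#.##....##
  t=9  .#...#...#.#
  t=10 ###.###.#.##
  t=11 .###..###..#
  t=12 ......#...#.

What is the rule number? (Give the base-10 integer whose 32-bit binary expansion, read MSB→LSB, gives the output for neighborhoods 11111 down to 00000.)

  nb #####: next=.  (t=0,i=0, bit31=0)
  nb ####.: next=#  (t=0,i=3, bit30=1)
  nb ###.#: next=#  (t=0,i=4, bit29=1)
  nb ###..: next=.  (t=2,i=7, bit28=0)
  nb ##.##: next=#  (t=0,i=5, bit27=1)
  nb ##.#.: next=#  (t=1,i=6, bit26=1)
  nb ##..#: next=.  (t=0,i=8, bit25=0)
  nb ##...: next=.  (t=1,i=0, bit24=0)
  nb #.###: next=.  (t=2,i=5, bit23=0)
  nb #.##.: next=.  (t=0,i=6, bit22=0)
  nb #.#.#: next=#  (t=9,i=11, bit21=1)
  nb #.#..: next=#  (t=1,i=7, bit20=1)
  nb #..##: next=.  (t=0,i=9, bit19=0)
  nb #..#.: next=#  (t=7,i=10, bit18=1)
  nb #...#: next=.  (t=1,i=1, bit17=0)
  nb #....: next=.  (t=3,i=1, bit16=0)
  nb .####: next=#  (t=0,i=11, bit15=1)
  nb .###.: next=.  (t=1,i=4, bit14=0)
  nb .##.#: next=.  (t=2,i=3, bit13=0)
  nb .##..: next=#  (t=0,i=7, bit12=1)
  nb .#.##: next=.  (t=5,i=9, bit11=0)
  nb .#.#.: next=#  (t=4,i=10, bit10=1)
  nb .#..#: next=.  (t=1,i=8, bit9=0)
  nb .#...: next=#  (t=3,i=5, bit8=1)
  nb ..###: next=#  (t=0,i=10, bit7=1)
  nb ..##.: next=.  (t=1,i=10, bit6=0)
  nb ..#.#: next=.  (t=4,i=9, bit5=0)
  nb ..#..: next=#  (t=2,i=11, bit4=1)
  nb ...##: next=#  (t=1,i=2, bit3=1)
  nb ...#.: next=#  (t=2,i=10, bit2=1)
  nb ....#: next=.  (t=3,i=2, bit1=0)
  nb .....: next=.  (t=3,i=7, bit0=0)
  bits 01101100001101001001010110011100 = 1815385500

1815385500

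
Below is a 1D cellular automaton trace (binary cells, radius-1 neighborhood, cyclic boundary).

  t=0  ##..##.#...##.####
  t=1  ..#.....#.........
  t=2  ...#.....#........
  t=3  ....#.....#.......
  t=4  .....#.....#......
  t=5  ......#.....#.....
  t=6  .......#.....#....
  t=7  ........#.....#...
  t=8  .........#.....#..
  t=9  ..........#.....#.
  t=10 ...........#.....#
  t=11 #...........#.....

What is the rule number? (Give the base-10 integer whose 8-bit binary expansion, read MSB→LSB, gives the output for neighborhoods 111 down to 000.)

  ### -> .   bit 7 = 0  t=0,i=0
  ##. -> .   bit 6 = 0  t=0,i=1
  #.# -> .   bit 5 = 0  t=0,i=6
  #.. -> #   bit 4 = 1  t=0,i=2
  .## -> .   bit 3 = 0  t=0,i=4
  .#. -> .   bit 2 = 0  t=0,i=7
  ..# -> .   bit 1 = 0  t=0,i=3
  ... -> .   bit 0 = 0  t=0,i=9
  bits 00010000 = 16

16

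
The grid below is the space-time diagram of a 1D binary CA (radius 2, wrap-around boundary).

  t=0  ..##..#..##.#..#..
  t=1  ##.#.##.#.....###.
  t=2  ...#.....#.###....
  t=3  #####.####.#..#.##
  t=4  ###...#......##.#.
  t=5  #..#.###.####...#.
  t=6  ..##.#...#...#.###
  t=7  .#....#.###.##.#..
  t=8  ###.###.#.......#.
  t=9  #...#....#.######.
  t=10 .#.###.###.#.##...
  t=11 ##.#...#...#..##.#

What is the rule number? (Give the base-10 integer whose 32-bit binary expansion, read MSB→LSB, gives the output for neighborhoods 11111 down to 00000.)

  #####|#  b31=1 t=3,i=0
  ####.|.  b30=0 t=3,i=3
  ###.#|.  b29=0 t=1,i=16
  ###..|.  b28=0 t=2,i=13
  ##.##|.  b27=0 t=1,i=17
  ##.#.|.  b26=0 t=0,i=11
  ##..#|.  b25=0 t=0,i=4
  ##...|#  b24=1 t=2,i=14
  #.###|#  b23=1 t=2,i=11
  #.##.|.  b22=0 t=1,i=0
  #.#.#|#  b21=1 t=1,i=3
  #.#..|.  b20=0 t=0,i=12
  #..##|#  b19=1 t=0,i=8
  #..#.|#  b18=1 t=0,i=5
  #...#|.  b17=0 t=4,i=4
  #....|.  b16=0 t=0,i=17
  .####|.  b15=0 t=3,i=7
  .###.|.  b14=0 t=1,i=15
  .##.#|.  b13=0 t=0,i=10
  .##..|#  b12=1 t=0,i=3
  .#.##|.  b11=0 t=1,i=4
  .#.#.|#  b10=1 t=5,i=17
  .#..#|.  b9=0 t=0,i=7
  .#...|#  b8=1 t=0,i=16
  ..###|.  b7=0 t=1,i=14
  ..##.|.  b6=0 t=0,i=2
  ..#.#|#  b5=1 t=2,i=9
  ..#..|#  b4=1 t=0,i=6
  ...##|#  b3=1 t=0,i=1
  ...#.|#  b2=1 t=2,i=2
  ....#|#  b1=1 t=0,i=0
  .....|#  b0=1 t=1,i=11
  bits 10000001101011000001010100111111 = 2175538495

2175538495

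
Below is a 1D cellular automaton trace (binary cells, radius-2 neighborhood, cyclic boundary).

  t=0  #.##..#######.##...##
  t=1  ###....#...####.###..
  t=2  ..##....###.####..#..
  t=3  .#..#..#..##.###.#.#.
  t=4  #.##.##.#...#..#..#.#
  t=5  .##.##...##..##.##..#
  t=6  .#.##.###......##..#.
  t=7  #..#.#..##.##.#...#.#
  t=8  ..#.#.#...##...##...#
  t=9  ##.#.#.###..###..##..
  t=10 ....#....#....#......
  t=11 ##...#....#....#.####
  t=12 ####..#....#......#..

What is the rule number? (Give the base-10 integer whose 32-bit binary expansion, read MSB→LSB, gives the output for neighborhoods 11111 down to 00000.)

  nb #####: next=.  (t=0,i=8, bit31=0)
  nb ####.: next=#  (t=0,i=11, bit30=1)
  nb ###.#: next=#  (t=0,i=0, bit29=1)
  nb ###..: next=#  (t=1,i=2, bit28=1)
  nb ##.##: next=#  (t=0,i=1, bit27=1)
  nb ##.#.: next=.  (t=3,i=16, bit26=0)
  nb ##..#: next=.  (t=0,i=4, bit25=0)
  nb ##...: next=#  (t=0,i=16, bit24=1)
  nb #.###: next=.  (t=1,i=16, bit23=0)
  nb #.##.: next=#  (t=0,i=2, bit22=1)
  nb #.#.#: next=.  (t=3,i=17, bit21=0)
  nb #.#..: next=.  (t=3,i=19, bit20=0)
  nb #..##: next=.  (t=0,i=5, bit19=0)
  nb #..#.: next=#  (t=2,i=17, bit18=1)
  nb #...#: next=#  (t=0,i=17, bit17=1)
  nb #....: next=.  (t=1,i=4, bit16=0)
  nb .####: next=#  (t=0,i=7, bit15=1)
  nb .###.: next=.  (t=0,i=20, bit14=0)
  nb .##.#: next=.  (t=3,i=11, bit13=0)
  nb .##..: next=.  (t=0,i=3, bit12=0)
  nb .#.##: next=.  (t=4,i=19, bit11=0)
  nb .#.#.: next=#  (t=3,i=18, bit10=1)
  nb .#..#: next=#  (t=3,i=2, bit9=1)
  nb .#...: next=#  (t=1,i=8, bit8=1)
  nb ..###: next=.  (t=0,i=6, bit7=0)
  nb ..##.: next=.  (t=2,i=2, bit6=0)
  nb ..#.#: next=.  (t=4,i=18, bit5=0)
  nb ..#..: next=.  (t=1,i=7, bit4=0)
  nb ...##: next=#  (t=0,i=18, bit3=1)
  nb ...#.: next=.  (t=1,i=6, bit2=0)
  nb ....#: next=.  (t=1,i=5, bit1=0)
  nb .....: next=#  (t=6,i=11, bit0=1)
  bits 01111001010001101000011100001001 = 2034665225

2034665225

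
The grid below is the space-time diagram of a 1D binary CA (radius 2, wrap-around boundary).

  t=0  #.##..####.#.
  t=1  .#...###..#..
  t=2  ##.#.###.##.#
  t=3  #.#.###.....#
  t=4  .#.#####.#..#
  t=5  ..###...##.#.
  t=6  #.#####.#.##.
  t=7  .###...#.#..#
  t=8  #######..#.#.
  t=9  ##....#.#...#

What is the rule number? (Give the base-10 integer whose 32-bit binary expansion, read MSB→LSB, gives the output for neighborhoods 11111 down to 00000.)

  #####|.  b31=0 t=4,i=5
  ####.|.  b30=0 t=0,i=8
  ###.#|.  b29=0 t=0,i=9
  ###..|#  b28=1 t=1,i=7
  ##.##|.  b27=0 t=2,i=8
  ##.#.|#  b26=1 t=0,i=10
  ##..#|.  b25=0 t=0,i=4
  ##...|#  b24=1 t=3,i=7
  #.###|#  b23=1 t=2,i=5
  #.##.|.  b22=0 t=0,i=2
  #.#.#|.  b21=0 t=0,i=0
  #.#..|#  b20=1 t=4,i=9
  #..##|#  b19=1 t=0,i=5
  #..#.|#  b18=1 t=1,i=9
  #...#|#  b17=1 t=1,i=3
  #....|.  b16=0 t=3,i=8
  .####|#  b15=1 t=0,i=7
  .###.|#  b14=1 t=1,i=6
  .##.#|.  b13=0 t=2,i=10
  .##..|.  b12=0 t=0,i=3
  .#.##|#  b11=1 t=0,i=1
  .#.#.|.  b10=0 t=0,i=12
  .#..#|.  b9=0 t=4,i=10
  .#...|.  b8=0 t=1,i=2
  ..###|#  b7=1 t=0,i=6
  ..##.|#  b6=1 t=3,i=12
  ..#.#|.  b5=0 t=4,i=12
  ..#..|#  b4=1 t=1,i=1
  ...##|.  b3=0 t=1,i=4
  ...#.|#  b2=1 t=1,i=0
  ....#|.  b1=0 t=3,i=10
  .....|#  b0=1 t=3,i=9
  bits 00010101100111101100100011010101 = 362727637

362727637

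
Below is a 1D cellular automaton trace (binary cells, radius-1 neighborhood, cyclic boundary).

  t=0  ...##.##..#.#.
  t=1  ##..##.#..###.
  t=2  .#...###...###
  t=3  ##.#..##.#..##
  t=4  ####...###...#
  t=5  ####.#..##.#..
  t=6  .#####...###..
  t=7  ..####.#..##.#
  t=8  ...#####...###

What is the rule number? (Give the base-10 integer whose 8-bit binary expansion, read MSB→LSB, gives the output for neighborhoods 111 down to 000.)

  ###|#  b7=1 t=1,i=11
  ##.|#  b6=1 t=0,i=4
  #.#|#  b5=1 t=0,i=5
  #..|.  b4=0 t=0,i=8
  .##|.  b3=0 t=0,i=3
  .#.|#  b2=1 t=0,i=10
  ..#|.  b1=0 t=0,i=2
  ...|#  b0=1 t=0,i=0
  bits 11100101 = 229

229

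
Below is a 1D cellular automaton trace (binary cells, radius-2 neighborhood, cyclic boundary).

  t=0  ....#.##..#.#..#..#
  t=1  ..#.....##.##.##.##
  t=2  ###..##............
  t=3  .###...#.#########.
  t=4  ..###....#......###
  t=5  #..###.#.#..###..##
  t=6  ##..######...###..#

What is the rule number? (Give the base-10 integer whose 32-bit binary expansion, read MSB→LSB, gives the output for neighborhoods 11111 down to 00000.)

2008302611

  nb #####: next=.  (t=3,i=11, bit31=0)
  nb ####.: next=#  (t=3,i=16, bit30=1)
  nb ###.#: next=#  (t=5,i=5, bit29=1)
  nb ###..: next=#  (t=2,i=2, bit28=1)
  nb ##.##: next=.  (t=1,i=10, bit27=0)
  nb ##.#.: next=#  (t=5,i=6, bit26=1)
  nb ##..#: next=#  (t=0,i=8, bit25=1)
  nb ##...: next=#  (t=2,i=7, bit24=1)
  nb #.###: next=#  (t=3,i=9, bit23=1)
  nb #.##.: next=.  (t=0,i=6, bit22=0)
  nb #.#.#: next=#  (t=5,i=7, bit21=1)
  nb #.#..: next=#  (t=0,i=12, bit20=1)
  nb #..##: next=.  (t=2,i=4, bit19=0)
  nb #..#.: next=#  (t=0,i=9, bit18=1)
  nb #...#: next=.  (t=3,i=5, bit17=0)
  nb #....: next=.  (t=0,i=1, bit16=0)
  nb .####: next=.  (t=3,i=10, bit15=0)
  nb .###.: next=#  (t=2,i=1, bit14=1)
  nb .##.#: next=.  (t=1,i=9, bit13=0)
  nb .##..: next=.  (t=0,i=7, bit12=0)
  nb .#.##: next=.  (t=0,i=5, bit11=0)
  nb .#.#.: next=#  (t=0,i=11, bit10=1)
  nb .#..#: next=.  (t=0,i=13, bit9=0)
  nb .#...: next=.  (t=0,i=0, bit8=0)
  nb ..###: next=.  (t=2,i=0, bit7=0)
  nb ..##.: next=.  (t=1,i=8, bit6=0)
  nb ..#.#: next=.  (t=0,i=4, bit5=0)
  nb ..#..: next=#  (t=0,i=15, bit4=1)
  nb ...##: next=.  (t=1,i=7, bit3=0)
  nb ...#.: next=.  (t=0,i=3, bit2=0)
  nb ....#: next=#  (t=0,i=2, bit1=1)
  nb .....: next=#  (t=1,i=5, bit0=1)
  bits 01110111101101000100010000010011 = 2008302611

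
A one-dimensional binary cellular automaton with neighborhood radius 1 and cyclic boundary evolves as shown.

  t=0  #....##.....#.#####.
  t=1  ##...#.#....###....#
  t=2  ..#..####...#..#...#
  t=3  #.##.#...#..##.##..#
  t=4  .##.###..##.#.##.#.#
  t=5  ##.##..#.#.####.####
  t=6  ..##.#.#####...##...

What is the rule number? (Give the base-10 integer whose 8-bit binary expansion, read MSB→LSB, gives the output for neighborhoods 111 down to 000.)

60

  nb ###: next=.  (t=0,i=15, bit7=0)
  nb ##.: next=.  (t=0,i=6, bit6=0)
  nb #.#: next=#  (t=0,i=13, bit5=1)
  nb #..: next=#  (t=0,i=1, bit4=1)
  nb .##: next=#  (t=0,i=5, bit3=1)
  nb .#.: next=#  (t=0,i=0, bit2=1)
  nb ..#: next=.  (t=0,i=4, bit1=0)
  nb ...: next=.  (t=0,i=2, bit0=0)
  bits 00111100 = 60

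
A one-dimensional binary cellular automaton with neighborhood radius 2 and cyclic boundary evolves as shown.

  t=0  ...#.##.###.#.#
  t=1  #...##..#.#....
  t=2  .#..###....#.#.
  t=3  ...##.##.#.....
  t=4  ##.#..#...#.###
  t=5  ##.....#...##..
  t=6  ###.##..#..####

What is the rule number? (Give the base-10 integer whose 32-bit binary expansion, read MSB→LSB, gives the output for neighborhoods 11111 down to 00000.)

  #####|.  b31=0 t=4,i=14
  ####.|#  b30=1 t=4,i=0
  ###.#|#  b29=1 t=0,i=10
  ###..|#  b28=1 t=2,i=6
  ##.##|.  b27=0 t=0,i=7
  ##.#.|.  b26=0 t=0,i=11
  ##..#|#  b25=1 t=1,i=6
  ##...|#  b24=1 t=2,i=7
  #.###|#  b23=1 t=0,i=8
  #.##.|#  b22=1 t=0,i=5
  #.#.#|.  b21=0 t=0,i=12
  #.#..|.  b20=0 t=0,i=14
  #..##|#  b19=1 t=2,i=3
  #..#.|.  b18=0 t=1,i=7
  #...#|.  b17=0 t=0,i=1
  #....|.  b16=0 t=1,i=12
  .####|.  b15=0 t=4,i=13
  .###.|.  b14=0 t=0,i=9
  .##.#|.  b13=0 t=0,i=6
  .##..|#  b12=1 t=1,i=5
  .#.##|#  b11=1 t=0,i=4
  .#.#.|.  b10=0 t=0,i=13
  .#..#|.  b9=0 t=2,i=2
  .#...|#  b8=1 t=0,i=0
  ..###|#  b7=1 t=2,i=4
  ..##.|#  b6=1 t=1,i=4
  ..#.#|.  b5=0 t=0,i=3
  ..#..|.  b4=0 t=1,i=0
  ...##|.  b3=0 t=1,i=3
  ...#.|.  b2=0 t=0,i=2
  ....#|#  b1=1 t=1,i=13
  .....|#  b0=1 t=3,i=0
  bits 01110011110010000001100111000011 = 1942493635

1942493635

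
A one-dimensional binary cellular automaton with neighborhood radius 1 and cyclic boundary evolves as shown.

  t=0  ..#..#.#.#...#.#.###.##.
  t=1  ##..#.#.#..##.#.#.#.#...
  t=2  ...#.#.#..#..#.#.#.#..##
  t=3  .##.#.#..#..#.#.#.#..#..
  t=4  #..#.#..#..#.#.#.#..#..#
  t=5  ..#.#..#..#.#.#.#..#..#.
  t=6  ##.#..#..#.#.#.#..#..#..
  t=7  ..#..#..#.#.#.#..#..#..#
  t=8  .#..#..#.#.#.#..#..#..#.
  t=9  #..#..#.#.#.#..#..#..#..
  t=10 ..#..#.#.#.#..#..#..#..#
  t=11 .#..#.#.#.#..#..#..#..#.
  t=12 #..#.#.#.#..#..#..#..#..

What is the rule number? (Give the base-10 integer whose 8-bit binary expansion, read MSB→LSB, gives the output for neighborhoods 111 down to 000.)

163

  [7] ### => #  t=0,i=18
  [6] ##. => .  t=0,i=19
  [5] #.# => #  t=0,i=6
  [4] #.. => .  t=0,i=3
  [3] .## => .  t=0,i=17
  [2] .#. => .  t=0,i=2
  [1] ..# => #  t=0,i=1
  [0] ... => #  t=0,i=0
  bits 10100011 = 163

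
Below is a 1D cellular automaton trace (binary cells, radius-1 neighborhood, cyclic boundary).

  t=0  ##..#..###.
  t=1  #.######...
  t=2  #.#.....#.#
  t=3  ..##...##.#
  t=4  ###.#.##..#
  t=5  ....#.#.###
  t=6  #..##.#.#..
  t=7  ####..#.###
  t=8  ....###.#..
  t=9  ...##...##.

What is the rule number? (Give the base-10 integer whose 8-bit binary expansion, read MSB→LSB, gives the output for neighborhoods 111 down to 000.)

30

  ###|.  b7=0 t=0,i=8
  ##.|.  b6=0 t=0,i=1
  #.#|.  b5=0 t=0,i=10
  #..|#  b4=1 t=0,i=2
  .##|#  b3=1 t=0,i=0
  .#.|#  b2=1 t=0,i=4
  ..#|#  b1=1 t=0,i=3
  ...|.  b0=0 t=1,i=9
  bits 00011110 = 30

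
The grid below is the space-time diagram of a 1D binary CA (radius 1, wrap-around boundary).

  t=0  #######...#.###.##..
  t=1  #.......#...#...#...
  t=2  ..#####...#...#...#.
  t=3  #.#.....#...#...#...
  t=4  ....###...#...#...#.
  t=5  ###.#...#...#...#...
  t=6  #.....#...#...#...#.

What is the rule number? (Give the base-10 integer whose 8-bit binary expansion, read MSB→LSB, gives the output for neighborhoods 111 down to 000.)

9

  ###|.  b7=0 t=0,i=1
  ##.|.  b6=0 t=0,i=6
  #.#|.  b5=0 t=0,i=11
  #..|.  b4=0 t=0,i=7
  .##|#  b3=1 t=0,i=0
  .#.|.  b2=0 t=0,i=10
  ..#|.  b1=0 t=0,i=9
  ...|#  b0=1 t=0,i=8
  bits 00001001 = 9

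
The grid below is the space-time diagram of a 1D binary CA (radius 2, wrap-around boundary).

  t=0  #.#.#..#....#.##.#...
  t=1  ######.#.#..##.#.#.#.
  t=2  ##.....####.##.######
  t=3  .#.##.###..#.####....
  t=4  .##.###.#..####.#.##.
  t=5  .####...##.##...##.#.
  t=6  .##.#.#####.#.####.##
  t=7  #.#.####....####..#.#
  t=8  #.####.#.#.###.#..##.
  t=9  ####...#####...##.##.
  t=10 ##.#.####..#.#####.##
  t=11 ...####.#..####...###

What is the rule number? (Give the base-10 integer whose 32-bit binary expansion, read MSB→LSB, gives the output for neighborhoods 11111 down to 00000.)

  #####|.  b31=0 t=1,i=2
  ####.|.  b30=0 t=1,i=4
  ###.#|.  b29=0 t=1,i=5
  ###..|#  b28=1 t=2,i=1
  ##.##|#  b27=1 t=2,i=11
  ##.#.|.  b26=0 t=0,i=16
  ##..#|.  b25=0 t=3,i=9
  ##...|.  b24=0 t=2,i=2
  #.###|#  b23=1 t=1,i=0
  #.##.|.  b22=0 t=0,i=14
  #.#.#|#  b21=1 t=0,i=2
  #.#..|#  b20=1 t=0,i=4
  #..##|.  b19=0 t=1,i=11
  #..#.|.  b18=0 t=0,i=6
  #...#|#  b17=1 t=0,i=19
  #....|#  b16=1 t=0,i=9
  .####|#  b15=1 t=1,i=1
  .###.|.  b14=0 t=3,i=7
  .##.#|#  b13=1 t=0,i=15
  .##..|#  b12=1 t=4,i=19
  .#.##|#  b11=1 t=0,i=13
  .#.#.|#  b10=1 t=0,i=1
  .#..#|#  b9=1 t=0,i=5
  .#...|.  b8=0 t=0,i=8
  ..###|#  b7=1 t=2,i=7
  ..##.|#  b6=1 t=1,i=12
  ..#.#|#  b5=1 t=0,i=0
  ..#..|#  b4=1 t=0,i=7
  ...##|#  b3=1 t=2,i=6
  ...#.|.  b2=0 t=0,i=11
  ....#|.  b1=0 t=0,i=10
  .....|#  b0=1 t=2,i=4
  bits 00011000101100111011111011111001 = 414433017

414433017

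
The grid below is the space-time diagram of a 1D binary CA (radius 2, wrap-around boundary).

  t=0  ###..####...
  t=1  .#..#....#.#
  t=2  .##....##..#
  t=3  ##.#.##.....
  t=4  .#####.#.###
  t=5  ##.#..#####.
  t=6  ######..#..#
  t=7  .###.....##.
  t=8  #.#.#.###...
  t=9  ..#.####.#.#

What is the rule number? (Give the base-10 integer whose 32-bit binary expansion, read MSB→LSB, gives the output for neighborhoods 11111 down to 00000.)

2381867535

  nb #####: next=#  (t=4,i=3, bit31=1)
  nb ####.: next=.  (t=0,i=7, bit30=0)
  nb ###.#: next=.  (t=4,i=5, bit29=0)
  nb ###..: next=.  (t=0,i=2, bit28=0)
  nb ##.##: next=#  (t=4,i=0, bit27=1)
  nb ##.#.: next=#  (t=3,i=2, bit26=1)
  nb ##..#: next=.  (t=0,i=3, bit25=0)
  nb ##...: next=#  (t=0,i=9, bit24=1)
  nb #.###: next=#  (t=4,i=1, bit23=1)
  nb #.##.: next=#  (t=2,i=1, bit22=1)
  nb #.#.#: next=#  (t=1,i=11, bit21=1)
  nb #.#..: next=#  (t=1,i=1, bit20=1)
  nb #..##: next=#  (t=0,i=4, bit19=1)
  nb #..#.: next=.  (t=1,i=3, bit18=0)
  nb #...#: next=.  (t=0,i=10, bit17=0)
  nb #....: next=.  (t=1,i=6, bit16=0)
  nb .####: next=.  (t=0,i=6, bit15=0)
  nb .###.: next=#  (t=0,i=1, bit14=1)
  nb .##.#: next=#  (t=3,i=1, bit13=1)
  nb .##..: next=.  (t=2,i=2, bit12=0)
  nb .#.##: next=#  (t=2,i=0, bit11=1)
  nb .#.#.: next=.  (t=1,i=0, bit10=0)
  nb .#..#: next=#  (t=1,i=2, bit9=1)
  nb .#...: next=.  (t=1,i=5, bit8=0)
  nb ..###: next=.  (t=0,i=0, bit7=0)
  nb ..##.: next=.  (t=2,i=7, bit6=0)
  nb ..#.#: next=.  (t=1,i=9, bit5=0)
  nb ..#..: next=.  (t=1,i=4, bit4=0)
  nb ...##: next=#  (t=0,i=11, bit3=1)
  nb ...#.: next=#  (t=1,i=8, bit2=1)
  nb ....#: next=#  (t=1,i=7, bit1=1)
  nb .....: next=#  (t=3,i=9, bit0=1)
  bits 10001101111110000110101000001111 = 2381867535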